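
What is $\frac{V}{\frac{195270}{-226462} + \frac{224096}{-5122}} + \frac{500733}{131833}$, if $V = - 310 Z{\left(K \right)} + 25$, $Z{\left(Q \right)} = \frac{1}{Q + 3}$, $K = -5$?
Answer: $- \frac{403158706067781}{1705569705132059} \approx -0.23638$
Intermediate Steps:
$Z{\left(Q \right)} = \frac{1}{3 + Q}$
$V = 180$ ($V = - \frac{310}{3 - 5} + 25 = - \frac{310}{-2} + 25 = \left(-310\right) \left(- \frac{1}{2}\right) + 25 = 155 + 25 = 180$)
$\frac{V}{\frac{195270}{-226462} + \frac{224096}{-5122}} + \frac{500733}{131833} = \frac{180}{\frac{195270}{-226462} + \frac{224096}{-5122}} + \frac{500733}{131833} = \frac{180}{195270 \left(- \frac{1}{226462}\right) + 224096 \left(- \frac{1}{5122}\right)} + 500733 \cdot \frac{1}{131833} = \frac{180}{- \frac{97635}{113231} - \frac{112048}{2561}} + \frac{500733}{131833} = \frac{180}{- \frac{12937350323}{289984591}} + \frac{500733}{131833} = 180 \left(- \frac{289984591}{12937350323}\right) + \frac{500733}{131833} = - \frac{52197226380}{12937350323} + \frac{500733}{131833} = - \frac{403158706067781}{1705569705132059}$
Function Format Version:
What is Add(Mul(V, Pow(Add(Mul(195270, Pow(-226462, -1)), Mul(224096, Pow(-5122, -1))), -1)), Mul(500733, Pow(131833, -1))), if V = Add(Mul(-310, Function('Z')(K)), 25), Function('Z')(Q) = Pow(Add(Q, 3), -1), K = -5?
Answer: Rational(-403158706067781, 1705569705132059) ≈ -0.23638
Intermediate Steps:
Function('Z')(Q) = Pow(Add(3, Q), -1)
V = 180 (V = Add(Mul(-310, Pow(Add(3, -5), -1)), 25) = Add(Mul(-310, Pow(-2, -1)), 25) = Add(Mul(-310, Rational(-1, 2)), 25) = Add(155, 25) = 180)
Add(Mul(V, Pow(Add(Mul(195270, Pow(-226462, -1)), Mul(224096, Pow(-5122, -1))), -1)), Mul(500733, Pow(131833, -1))) = Add(Mul(180, Pow(Add(Mul(195270, Pow(-226462, -1)), Mul(224096, Pow(-5122, -1))), -1)), Mul(500733, Pow(131833, -1))) = Add(Mul(180, Pow(Add(Mul(195270, Rational(-1, 226462)), Mul(224096, Rational(-1, 5122))), -1)), Mul(500733, Rational(1, 131833))) = Add(Mul(180, Pow(Add(Rational(-97635, 113231), Rational(-112048, 2561)), -1)), Rational(500733, 131833)) = Add(Mul(180, Pow(Rational(-12937350323, 289984591), -1)), Rational(500733, 131833)) = Add(Mul(180, Rational(-289984591, 12937350323)), Rational(500733, 131833)) = Add(Rational(-52197226380, 12937350323), Rational(500733, 131833)) = Rational(-403158706067781, 1705569705132059)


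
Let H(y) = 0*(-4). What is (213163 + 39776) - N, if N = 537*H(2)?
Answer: 252939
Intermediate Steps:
H(y) = 0
N = 0 (N = 537*0 = 0)
(213163 + 39776) - N = (213163 + 39776) - 1*0 = 252939 + 0 = 252939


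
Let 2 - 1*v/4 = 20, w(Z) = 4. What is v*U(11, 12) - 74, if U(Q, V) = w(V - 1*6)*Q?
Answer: -3242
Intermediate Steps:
v = -72 (v = 8 - 4*20 = 8 - 80 = -72)
U(Q, V) = 4*Q
v*U(11, 12) - 74 = -288*11 - 74 = -72*44 - 74 = -3168 - 74 = -3242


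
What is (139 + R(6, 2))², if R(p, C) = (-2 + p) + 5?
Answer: 21904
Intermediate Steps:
R(p, C) = 3 + p
(139 + R(6, 2))² = (139 + (3 + 6))² = (139 + 9)² = 148² = 21904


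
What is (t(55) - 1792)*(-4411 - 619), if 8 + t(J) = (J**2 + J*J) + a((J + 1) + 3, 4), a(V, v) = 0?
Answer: -21377500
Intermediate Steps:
t(J) = -8 + 2*J**2 (t(J) = -8 + ((J**2 + J*J) + 0) = -8 + ((J**2 + J**2) + 0) = -8 + (2*J**2 + 0) = -8 + 2*J**2)
(t(55) - 1792)*(-4411 - 619) = ((-8 + 2*55**2) - 1792)*(-4411 - 619) = ((-8 + 2*3025) - 1792)*(-5030) = ((-8 + 6050) - 1792)*(-5030) = (6042 - 1792)*(-5030) = 4250*(-5030) = -21377500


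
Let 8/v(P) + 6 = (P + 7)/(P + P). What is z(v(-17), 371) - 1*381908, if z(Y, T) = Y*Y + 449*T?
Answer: -2026012065/9409 ≈ -2.1533e+5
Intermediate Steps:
v(P) = 8/(-6 + (7 + P)/(2*P)) (v(P) = 8/(-6 + (P + 7)/(P + P)) = 8/(-6 + (7 + P)/((2*P))) = 8/(-6 + (7 + P)*(1/(2*P))) = 8/(-6 + (7 + P)/(2*P)))
z(Y, T) = Y**2 + 449*T
z(v(-17), 371) - 1*381908 = ((-16*(-17)/(-7 + 11*(-17)))**2 + 449*371) - 1*381908 = ((-16*(-17)/(-7 - 187))**2 + 166579) - 381908 = ((-16*(-17)/(-194))**2 + 166579) - 381908 = ((-16*(-17)*(-1/194))**2 + 166579) - 381908 = ((-136/97)**2 + 166579) - 381908 = (18496/9409 + 166579) - 381908 = 1567360307/9409 - 381908 = -2026012065/9409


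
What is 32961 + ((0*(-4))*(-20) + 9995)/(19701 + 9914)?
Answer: 195230002/5923 ≈ 32961.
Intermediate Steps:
32961 + ((0*(-4))*(-20) + 9995)/(19701 + 9914) = 32961 + (0*(-20) + 9995)/29615 = 32961 + (0 + 9995)*(1/29615) = 32961 + 9995*(1/29615) = 32961 + 1999/5923 = 195230002/5923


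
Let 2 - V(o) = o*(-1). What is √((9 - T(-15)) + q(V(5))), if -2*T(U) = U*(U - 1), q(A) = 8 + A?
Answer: 12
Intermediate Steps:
V(o) = 2 + o (V(o) = 2 - o*(-1) = 2 - (-1)*o = 2 + o)
T(U) = -U*(-1 + U)/2 (T(U) = -U*(U - 1)/2 = -U*(-1 + U)/2)
√((9 - T(-15)) + q(V(5))) = √((9 - (-15)*(1 - 1*(-15))/2) + (8 + (2 + 5))) = √((9 - (-15)*(1 + 15)/2) + (8 + 7)) = √((9 - (-15)*16/2) + 15) = √((9 - 1*(-120)) + 15) = √((9 + 120) + 15) = √(129 + 15) = √144 = 12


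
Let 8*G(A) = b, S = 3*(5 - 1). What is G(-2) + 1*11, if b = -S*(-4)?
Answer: 17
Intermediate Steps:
S = 12 (S = 3*4 = 12)
b = 48 (b = -1*12*(-4) = -12*(-4) = 48)
G(A) = 6 (G(A) = (⅛)*48 = 6)
G(-2) + 1*11 = 6 + 1*11 = 6 + 11 = 17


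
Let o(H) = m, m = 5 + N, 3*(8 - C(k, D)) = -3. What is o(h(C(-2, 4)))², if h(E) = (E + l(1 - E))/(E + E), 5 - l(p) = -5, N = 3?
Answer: 64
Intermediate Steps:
l(p) = 10 (l(p) = 5 - 1*(-5) = 5 + 5 = 10)
C(k, D) = 9 (C(k, D) = 8 - ⅓*(-3) = 8 + 1 = 9)
h(E) = (10 + E)/(2*E) (h(E) = (E + 10)/(E + E) = (10 + E)/((2*E)) = (10 + E)*(1/(2*E)) = (10 + E)/(2*E))
m = 8 (m = 5 + 3 = 8)
o(H) = 8
o(h(C(-2, 4)))² = 8² = 64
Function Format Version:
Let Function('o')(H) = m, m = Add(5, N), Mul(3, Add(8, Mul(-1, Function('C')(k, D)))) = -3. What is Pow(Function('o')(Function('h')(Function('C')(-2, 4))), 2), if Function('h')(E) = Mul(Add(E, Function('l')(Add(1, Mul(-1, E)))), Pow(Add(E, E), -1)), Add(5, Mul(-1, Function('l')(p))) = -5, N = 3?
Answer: 64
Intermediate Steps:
Function('l')(p) = 10 (Function('l')(p) = Add(5, Mul(-1, -5)) = Add(5, 5) = 10)
Function('C')(k, D) = 9 (Function('C')(k, D) = Add(8, Mul(Rational(-1, 3), -3)) = Add(8, 1) = 9)
Function('h')(E) = Mul(Rational(1, 2), Pow(E, -1), Add(10, E)) (Function('h')(E) = Mul(Add(E, 10), Pow(Add(E, E), -1)) = Mul(Add(10, E), Pow(Mul(2, E), -1)) = Mul(Add(10, E), Mul(Rational(1, 2), Pow(E, -1))) = Mul(Rational(1, 2), Pow(E, -1), Add(10, E)))
m = 8 (m = Add(5, 3) = 8)
Function('o')(H) = 8
Pow(Function('o')(Function('h')(Function('C')(-2, 4))), 2) = Pow(8, 2) = 64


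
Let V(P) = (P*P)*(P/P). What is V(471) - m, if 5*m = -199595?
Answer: 261760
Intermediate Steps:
V(P) = P**2 (V(P) = P**2*1 = P**2)
m = -39919 (m = (1/5)*(-199595) = -39919)
V(471) - m = 471**2 - 1*(-39919) = 221841 + 39919 = 261760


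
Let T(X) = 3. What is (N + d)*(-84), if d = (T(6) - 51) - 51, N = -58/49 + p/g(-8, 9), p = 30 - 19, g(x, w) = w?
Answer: 174568/21 ≈ 8312.8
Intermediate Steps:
p = 11
N = 17/441 (N = -58/49 + 11/9 = 17/441 ≈ 0.038549)
d = -99 (d = (3 - 51) - 51 = -48 - 51 = -99)
(N + d)*(-84) = (17/441 - 99)*(-84) = -43642/441*(-84) = 174568/21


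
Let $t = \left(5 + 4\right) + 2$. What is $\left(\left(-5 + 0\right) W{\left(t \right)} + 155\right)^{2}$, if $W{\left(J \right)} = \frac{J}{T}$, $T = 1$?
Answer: $10000$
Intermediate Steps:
$t = 11$ ($t = 9 + 2 = 11$)
$W{\left(J \right)} = J$ ($W{\left(J \right)} = \frac{J}{1} = J 1 = J$)
$\left(\left(-5 + 0\right) W{\left(t \right)} + 155\right)^{2} = \left(\left(-5 + 0\right) 11 + 155\right)^{2} = \left(\left(-5\right) 11 + 155\right)^{2} = \left(-55 + 155\right)^{2} = 100^{2} = 10000$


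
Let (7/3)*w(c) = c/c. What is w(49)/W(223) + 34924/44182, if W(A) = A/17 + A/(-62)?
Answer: 432156644/517260765 ≈ 0.83547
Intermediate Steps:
w(c) = 3/7 (w(c) = 3*(c/c)/7 = (3/7)*1 = 3/7)
W(A) = 45*A/1054 (W(A) = A*(1/17) + A*(-1/62) = A/17 - A/62 = 45*A/1054)
w(49)/W(223) + 34924/44182 = 3/(7*(((45/1054)*223))) + 34924/44182 = 3/(7*(10035/1054)) + 34924*(1/44182) = (3/7)*(1054/10035) + 17462/22091 = 1054/23415 + 17462/22091 = 432156644/517260765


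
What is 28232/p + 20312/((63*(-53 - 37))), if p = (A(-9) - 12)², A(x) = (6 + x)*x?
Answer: 1727836/14175 ≈ 121.89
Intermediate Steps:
A(x) = x*(6 + x)
p = 225 (p = (-9*(6 - 9) - 12)² = (-9*(-3) - 12)² = (27 - 12)² = 15² = 225)
28232/p + 20312/((63*(-53 - 37))) = 28232/225 + 20312/((63*(-53 - 37))) = 28232*(1/225) + 20312/((63*(-90))) = 28232/225 + 20312/(-5670) = 28232/225 + 20312*(-1/5670) = 28232/225 - 10156/2835 = 1727836/14175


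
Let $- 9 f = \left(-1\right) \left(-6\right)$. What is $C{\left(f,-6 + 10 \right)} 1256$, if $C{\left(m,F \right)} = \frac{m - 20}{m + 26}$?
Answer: $- \frac{19468}{19} \approx -1024.6$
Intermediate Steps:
$f = - \frac{2}{3}$ ($f = - \frac{\left(-1\right) \left(-6\right)}{9} = \left(- \frac{1}{9}\right) 6 = - \frac{2}{3} \approx -0.66667$)
$C{\left(m,F \right)} = \frac{-20 + m}{26 + m}$
$C{\left(f,-6 + 10 \right)} 1256 = \frac{-20 - \frac{2}{3}}{26 - \frac{2}{3}} \cdot 1256 = \frac{1}{\frac{76}{3}} \left(- \frac{62}{3}\right) 1256 = \frac{3}{76} \left(- \frac{62}{3}\right) 1256 = \left(- \frac{31}{38}\right) 1256 = - \frac{19468}{19}$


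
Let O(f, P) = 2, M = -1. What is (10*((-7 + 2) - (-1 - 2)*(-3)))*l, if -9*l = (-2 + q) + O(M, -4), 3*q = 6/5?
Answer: 56/9 ≈ 6.2222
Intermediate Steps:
q = 2/5 (q = (6/5)/3 = (6*(1/5))/3 = (1/3)*(6/5) = 2/5 ≈ 0.40000)
l = -2/45 (l = -((-2 + 2/5) + 2)/9 = -(-8/5 + 2)/9 = -1/9*2/5 = -2/45 ≈ -0.044444)
(10*((-7 + 2) - (-1 - 2)*(-3)))*l = (10*((-7 + 2) - (-1 - 2)*(-3)))*(-2/45) = (10*(-5 - (-3)*(-3)))*(-2/45) = (10*(-5 - 1*9))*(-2/45) = (10*(-5 - 9))*(-2/45) = (10*(-14))*(-2/45) = -140*(-2/45) = 56/9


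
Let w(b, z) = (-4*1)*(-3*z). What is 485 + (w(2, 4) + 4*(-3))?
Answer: 521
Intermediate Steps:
w(b, z) = 12*z (w(b, z) = -(-12)*z = 12*z)
485 + (w(2, 4) + 4*(-3)) = 485 + (12*4 + 4*(-3)) = 485 + (48 - 12) = 485 + 36 = 521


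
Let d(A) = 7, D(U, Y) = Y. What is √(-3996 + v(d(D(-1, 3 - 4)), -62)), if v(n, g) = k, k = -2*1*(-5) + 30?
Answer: 2*I*√989 ≈ 62.897*I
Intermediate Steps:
k = 40 (k = -2*(-5) + 30 = 10 + 30 = 40)
v(n, g) = 40
√(-3996 + v(d(D(-1, 3 - 4)), -62)) = √(-3996 + 40) = √(-3956) = 2*I*√989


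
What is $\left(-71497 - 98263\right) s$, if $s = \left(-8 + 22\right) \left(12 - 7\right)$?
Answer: $-11883200$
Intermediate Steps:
$s = 70$ ($s = 14 \cdot 5 = 70$)
$\left(-71497 - 98263\right) s = \left(-71497 - 98263\right) 70 = \left(-169760\right) 70 = -11883200$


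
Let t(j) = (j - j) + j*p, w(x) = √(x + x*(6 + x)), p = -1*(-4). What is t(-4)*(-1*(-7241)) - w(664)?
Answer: -115856 - 2*√111386 ≈ -1.1652e+5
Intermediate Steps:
p = 4
t(j) = 4*j (t(j) = (j - j) + j*4 = 0 + 4*j = 4*j)
t(-4)*(-1*(-7241)) - w(664) = (4*(-4))*(-1*(-7241)) - √(664*(7 + 664)) = -16*7241 - √(664*671) = -115856 - √445544 = -115856 - 2*√111386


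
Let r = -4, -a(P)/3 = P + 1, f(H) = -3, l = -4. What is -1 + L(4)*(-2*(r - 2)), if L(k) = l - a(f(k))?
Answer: -121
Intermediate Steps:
a(P) = -3 - 3*P (a(P) = -3*(P + 1) = -3*(1 + P) = -3 - 3*P)
L(k) = -10 (L(k) = -4 - (-3 - 3*(-3)) = -4 - (-3 + 9) = -4 - 1*6 = -4 - 6 = -10)
-1 + L(4)*(-2*(r - 2)) = -1 - (-20)*(-4 - 2) = -1 - (-20)*(-6) = -1 - 10*12 = -1 - 120 = -121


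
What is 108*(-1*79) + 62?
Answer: -8470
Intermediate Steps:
108*(-1*79) + 62 = 108*(-79) + 62 = -8532 + 62 = -8470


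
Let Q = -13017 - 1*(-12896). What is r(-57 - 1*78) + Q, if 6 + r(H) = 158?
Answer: 31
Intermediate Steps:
r(H) = 152 (r(H) = -6 + 158 = 152)
Q = -121 (Q = -13017 + 12896 = -121)
r(-57 - 1*78) + Q = 152 - 121 = 31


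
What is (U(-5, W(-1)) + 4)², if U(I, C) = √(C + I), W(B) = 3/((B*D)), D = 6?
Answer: (8 + I*√22)²/4 ≈ 10.5 + 18.762*I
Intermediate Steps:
W(B) = 1/(2*B) (W(B) = 3/((B*6)) = 3/((6*B)) = 3*(1/(6*B)) = 1/(2*B))
(U(-5, W(-1)) + 4)² = (√((½)/(-1) - 5) + 4)² = (√((½)*(-1) - 5) + 4)² = (√(-½ - 5) + 4)² = (√(-11/2) + 4)² = (I*√22/2 + 4)² = (4 + I*√22/2)²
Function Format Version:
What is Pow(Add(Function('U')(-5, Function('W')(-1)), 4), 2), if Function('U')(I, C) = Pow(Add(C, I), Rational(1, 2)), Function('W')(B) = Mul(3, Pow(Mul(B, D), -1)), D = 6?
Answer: Mul(Rational(1, 4), Pow(Add(8, Mul(I, Pow(22, Rational(1, 2)))), 2)) ≈ Add(10.500, Mul(18.762, I))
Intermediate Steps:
Function('W')(B) = Mul(Rational(1, 2), Pow(B, -1)) (Function('W')(B) = Mul(3, Pow(Mul(B, 6), -1)) = Mul(3, Pow(Mul(6, B), -1)) = Mul(3, Mul(Rational(1, 6), Pow(B, -1))) = Mul(Rational(1, 2), Pow(B, -1)))
Pow(Add(Function('U')(-5, Function('W')(-1)), 4), 2) = Pow(Add(Pow(Add(Mul(Rational(1, 2), Pow(-1, -1)), -5), Rational(1, 2)), 4), 2) = Pow(Add(Pow(Add(Mul(Rational(1, 2), -1), -5), Rational(1, 2)), 4), 2) = Pow(Add(Pow(Add(Rational(-1, 2), -5), Rational(1, 2)), 4), 2) = Pow(Add(Pow(Rational(-11, 2), Rational(1, 2)), 4), 2) = Pow(Add(Mul(Rational(1, 2), I, Pow(22, Rational(1, 2))), 4), 2) = Pow(Add(4, Mul(Rational(1, 2), I, Pow(22, Rational(1, 2)))), 2)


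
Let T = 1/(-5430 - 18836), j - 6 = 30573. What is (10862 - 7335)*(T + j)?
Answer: 2617139855851/24266 ≈ 1.0785e+8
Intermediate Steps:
j = 30579 (j = 6 + 30573 = 30579)
T = -1/24266 (T = 1/(-24266) = -1/24266 ≈ -4.1210e-5)
(10862 - 7335)*(T + j) = (10862 - 7335)*(-1/24266 + 30579) = 3527*(742030013/24266) = 2617139855851/24266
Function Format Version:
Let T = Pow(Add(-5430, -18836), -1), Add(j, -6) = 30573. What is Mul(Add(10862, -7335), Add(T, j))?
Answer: Rational(2617139855851, 24266) ≈ 1.0785e+8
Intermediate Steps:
j = 30579 (j = Add(6, 30573) = 30579)
T = Rational(-1, 24266) (T = Pow(-24266, -1) = Rational(-1, 24266) ≈ -4.1210e-5)
Mul(Add(10862, -7335), Add(T, j)) = Mul(Add(10862, -7335), Add(Rational(-1, 24266), 30579)) = Mul(3527, Rational(742030013, 24266)) = Rational(2617139855851, 24266)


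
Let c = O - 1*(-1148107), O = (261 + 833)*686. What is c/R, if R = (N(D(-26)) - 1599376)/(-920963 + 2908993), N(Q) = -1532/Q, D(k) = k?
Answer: -2230360284295/945051 ≈ -2.3600e+6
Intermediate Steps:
O = 750484 (O = 1094*686 = 750484)
c = 1898591 (c = 750484 - 1*(-1148107) = 750484 + 1148107 = 1898591)
R = -945051/1174745 (R = (-1532/(-26) - 1599376)/(-920963 + 2908993) = (-1532*(-1/26) - 1599376)/1988030 = (766/13 - 1599376)*(1/1988030) = -20791122/13*1/1988030 = -945051/1174745 ≈ -0.80447)
c/R = 1898591/(-945051/1174745) = 1898591*(-1174745/945051) = -2230360284295/945051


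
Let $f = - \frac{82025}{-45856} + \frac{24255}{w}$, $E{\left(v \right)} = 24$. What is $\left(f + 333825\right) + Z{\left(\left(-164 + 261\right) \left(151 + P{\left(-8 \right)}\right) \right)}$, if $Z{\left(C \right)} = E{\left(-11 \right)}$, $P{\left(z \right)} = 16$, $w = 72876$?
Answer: $\frac{92972024809577}{278483488} \approx 3.3385 \cdot 10^{5}$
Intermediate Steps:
$f = \frac{590824265}{278483488}$ ($f = - \frac{82025}{-45856} + \frac{24255}{72876} = \left(-82025\right) \left(- \frac{1}{45856}\right) + 24255 \cdot \frac{1}{72876} = \frac{82025}{45856} + \frac{8085}{24292} = \frac{590824265}{278483488} \approx 2.1216$)
$Z{\left(C \right)} = 24$
$\left(f + 333825\right) + Z{\left(\left(-164 + 261\right) \left(151 + P{\left(-8 \right)}\right) \right)} = \left(\frac{590824265}{278483488} + 333825\right) + 24 = \frac{92965341205865}{278483488} + 24 = \frac{92972024809577}{278483488}$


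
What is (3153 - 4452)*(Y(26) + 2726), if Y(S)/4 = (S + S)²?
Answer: -17591058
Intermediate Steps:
Y(S) = 16*S² (Y(S) = 4*(S + S)² = 4*(2*S)² = 4*(4*S²) = 16*S²)
(3153 - 4452)*(Y(26) + 2726) = (3153 - 4452)*(16*26² + 2726) = -1299*(16*676 + 2726) = -1299*(10816 + 2726) = -1299*13542 = -17591058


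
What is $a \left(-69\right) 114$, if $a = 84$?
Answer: $-660744$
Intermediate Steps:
$a \left(-69\right) 114 = 84 \left(-69\right) 114 = \left(-5796\right) 114 = -660744$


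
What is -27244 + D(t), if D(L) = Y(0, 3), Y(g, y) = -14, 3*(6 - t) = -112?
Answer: -27258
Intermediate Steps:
t = 130/3 (t = 6 - ⅓*(-112) = 6 + 112/3 = 130/3 ≈ 43.333)
D(L) = -14
-27244 + D(t) = -27244 - 14 = -27258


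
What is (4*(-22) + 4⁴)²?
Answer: 28224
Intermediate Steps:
(4*(-22) + 4⁴)² = (-88 + 256)² = 168² = 28224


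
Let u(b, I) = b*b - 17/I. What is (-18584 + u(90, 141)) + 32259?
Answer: 3070258/141 ≈ 21775.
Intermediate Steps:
u(b, I) = b**2 - 17/I
(-18584 + u(90, 141)) + 32259 = (-18584 + (90**2 - 17/141)) + 32259 = (-18584 + (8100 - 17*1/141)) + 32259 = (-18584 + (8100 - 17/141)) + 32259 = (-18584 + 1142083/141) + 32259 = -1478261/141 + 32259 = 3070258/141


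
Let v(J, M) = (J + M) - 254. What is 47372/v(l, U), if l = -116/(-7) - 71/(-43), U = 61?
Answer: -3564743/13152 ≈ -271.04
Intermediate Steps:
l = 5485/301 (l = -116*(-1/7) - 71*(-1/43) = 116/7 + 71/43 = 5485/301 ≈ 18.223)
v(J, M) = -254 + J + M
47372/v(l, U) = 47372/(-254 + 5485/301 + 61) = 47372/(-52608/301) = 47372*(-301/52608) = -3564743/13152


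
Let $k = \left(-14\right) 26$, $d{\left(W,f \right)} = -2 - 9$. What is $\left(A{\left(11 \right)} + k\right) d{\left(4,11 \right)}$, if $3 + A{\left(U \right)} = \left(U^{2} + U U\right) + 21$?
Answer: $1144$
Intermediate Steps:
$d{\left(W,f \right)} = -11$ ($d{\left(W,f \right)} = -2 - 9 = -11$)
$k = -364$
$A{\left(U \right)} = 18 + 2 U^{2}$ ($A{\left(U \right)} = -3 + \left(\left(U^{2} + U U\right) + 21\right) = -3 + \left(\left(U^{2} + U^{2}\right) + 21\right) = -3 + \left(2 U^{2} + 21\right) = -3 + \left(21 + 2 U^{2}\right) = 18 + 2 U^{2}$)
$\left(A{\left(11 \right)} + k\right) d{\left(4,11 \right)} = \left(\left(18 + 2 \cdot 11^{2}\right) - 364\right) \left(-11\right) = \left(\left(18 + 2 \cdot 121\right) - 364\right) \left(-11\right) = \left(\left(18 + 242\right) - 364\right) \left(-11\right) = \left(260 - 364\right) \left(-11\right) = \left(-104\right) \left(-11\right) = 1144$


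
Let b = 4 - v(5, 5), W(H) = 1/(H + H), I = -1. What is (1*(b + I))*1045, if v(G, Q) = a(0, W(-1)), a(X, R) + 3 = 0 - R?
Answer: 11495/2 ≈ 5747.5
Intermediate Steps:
W(H) = 1/(2*H)
a(X, R) = -3 - R (a(X, R) = -3 + (0 - R) = -3 - R)
v(G, Q) = -5/2 (v(G, Q) = -3 - 1/(2*(-1)) = -3 - (-1)/2 = -3 - 1*(-1/2) = -3 + 1/2 = -5/2)
b = 13/2 (b = 4 - 1*(-5/2) = 4 + 5/2 = 13/2 ≈ 6.5000)
(1*(b + I))*1045 = (1*(13/2 - 1))*1045 = (1*(11/2))*1045 = (11/2)*1045 = 11495/2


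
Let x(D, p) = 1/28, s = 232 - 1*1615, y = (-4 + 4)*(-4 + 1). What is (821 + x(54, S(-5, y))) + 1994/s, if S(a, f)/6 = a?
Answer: 31737955/38724 ≈ 819.59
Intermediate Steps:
y = 0 (y = 0*(-3) = 0)
S(a, f) = 6*a
s = -1383 (s = 232 - 1615 = -1383)
x(D, p) = 1/28
(821 + x(54, S(-5, y))) + 1994/s = (821 + 1/28) + 1994/(-1383) = 22989/28 + 1994*(-1/1383) = 22989/28 - 1994/1383 = 31737955/38724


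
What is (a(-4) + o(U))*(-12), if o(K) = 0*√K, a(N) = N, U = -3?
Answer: 48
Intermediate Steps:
o(K) = 0
(a(-4) + o(U))*(-12) = (-4 + 0)*(-12) = -4*(-12) = 48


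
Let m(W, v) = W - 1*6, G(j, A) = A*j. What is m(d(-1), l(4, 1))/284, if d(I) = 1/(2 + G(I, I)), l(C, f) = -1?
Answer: -17/852 ≈ -0.019953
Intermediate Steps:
d(I) = 1/(2 + I**2) (d(I) = 1/(2 + I*I) = 1/(2 + I**2))
m(W, v) = -6 + W (m(W, v) = W - 6 = -6 + W)
m(d(-1), l(4, 1))/284 = (-6 + 1/(2 + (-1)**2))/284 = (-6 + 1/(2 + 1))*(1/284) = (-6 + 1/3)*(1/284) = -17/3*1/284 = -17/852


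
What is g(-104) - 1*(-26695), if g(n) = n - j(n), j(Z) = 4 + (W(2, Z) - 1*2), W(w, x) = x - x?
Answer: 26589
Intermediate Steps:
W(w, x) = 0
j(Z) = 2 (j(Z) = 4 + (0 - 1*2) = 4 + (0 - 2) = 4 - 2 = 2)
g(n) = -2 + n (g(n) = n - 1*2 = n - 2 = -2 + n)
g(-104) - 1*(-26695) = (-2 - 104) - 1*(-26695) = -106 + 26695 = 26589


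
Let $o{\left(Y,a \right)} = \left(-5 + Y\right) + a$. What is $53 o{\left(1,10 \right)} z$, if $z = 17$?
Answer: $5406$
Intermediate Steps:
$o{\left(Y,a \right)} = -5 + Y + a$
$53 o{\left(1,10 \right)} z = 53 \left(-5 + 1 + 10\right) 17 = 53 \cdot 6 \cdot 17 = 318 \cdot 17 = 5406$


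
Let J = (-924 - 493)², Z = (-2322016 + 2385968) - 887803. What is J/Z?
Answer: -2007889/823851 ≈ -2.4372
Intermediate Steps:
Z = -823851 (Z = 63952 - 887803 = -823851)
J = 2007889 (J = (-1417)² = 2007889)
J/Z = 2007889/(-823851) = 2007889*(-1/823851) = -2007889/823851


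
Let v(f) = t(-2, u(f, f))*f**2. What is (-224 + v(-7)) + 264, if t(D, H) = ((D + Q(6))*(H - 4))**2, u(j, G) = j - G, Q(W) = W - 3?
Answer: 824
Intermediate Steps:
Q(W) = -3 + W
t(D, H) = (-4 + H)**2*(3 + D)**2 (t(D, H) = ((D + (-3 + 6))*(H - 4))**2 = ((D + 3)*(-4 + H))**2 = ((3 + D)*(-4 + H))**2 = ((-4 + H)*(3 + D))**2 = (-4 + H)**2*(3 + D)**2)
v(f) = 16*f**2 (v(f) = ((-4 + (f - f))**2*(3 - 2)**2)*f**2 = ((-4 + 0)**2*1**2)*f**2 = ((-4)**2*1)*f**2 = (16*1)*f**2 = 16*f**2)
(-224 + v(-7)) + 264 = (-224 + 16*(-7)**2) + 264 = (-224 + 16*49) + 264 = (-224 + 784) + 264 = 560 + 264 = 824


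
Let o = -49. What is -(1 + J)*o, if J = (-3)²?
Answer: 490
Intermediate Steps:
J = 9
-(1 + J)*o = -(1 + 9)*(-49) = -10*(-49) = -1*(-490) = 490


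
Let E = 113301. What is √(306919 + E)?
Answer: 2*√105055 ≈ 648.24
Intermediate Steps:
√(306919 + E) = √(306919 + 113301) = √420220 = 2*√105055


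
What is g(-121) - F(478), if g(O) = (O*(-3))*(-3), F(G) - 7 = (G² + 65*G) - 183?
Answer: -260467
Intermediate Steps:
F(G) = -176 + G² + 65*G (F(G) = 7 + ((G² + 65*G) - 183) = 7 + (-183 + G² + 65*G) = -176 + G² + 65*G)
g(O) = 9*O (g(O) = -3*O*(-3) = 9*O)
g(-121) - F(478) = 9*(-121) - (-176 + 478² + 65*478) = -1089 - (-176 + 228484 + 31070) = -1089 - 1*259378 = -1089 - 259378 = -260467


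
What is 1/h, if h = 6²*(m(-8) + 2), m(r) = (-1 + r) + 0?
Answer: -1/252 ≈ -0.0039683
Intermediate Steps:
m(r) = -1 + r
h = -252 (h = 6²*((-1 - 8) + 2) = 36*(-9 + 2) = 36*(-7) = -252)
1/h = 1/(-252) = -1/252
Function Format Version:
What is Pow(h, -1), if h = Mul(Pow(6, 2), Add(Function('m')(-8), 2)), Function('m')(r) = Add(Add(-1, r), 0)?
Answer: Rational(-1, 252) ≈ -0.0039683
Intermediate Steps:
Function('m')(r) = Add(-1, r)
h = -252 (h = Mul(Pow(6, 2), Add(Add(-1, -8), 2)) = Mul(36, Add(-9, 2)) = Mul(36, -7) = -252)
Pow(h, -1) = Pow(-252, -1) = Rational(-1, 252)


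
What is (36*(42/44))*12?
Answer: 4536/11 ≈ 412.36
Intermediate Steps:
(36*(42/44))*12 = (36*(42*(1/44)))*12 = (36*(21/22))*12 = (378/11)*12 = 4536/11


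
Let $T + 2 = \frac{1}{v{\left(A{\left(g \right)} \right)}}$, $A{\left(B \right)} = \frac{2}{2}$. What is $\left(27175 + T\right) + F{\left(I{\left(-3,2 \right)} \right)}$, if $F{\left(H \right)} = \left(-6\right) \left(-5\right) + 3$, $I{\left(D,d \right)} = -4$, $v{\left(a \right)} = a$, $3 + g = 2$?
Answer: $27207$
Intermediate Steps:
$g = -1$ ($g = -3 + 2 = -1$)
$A{\left(B \right)} = 1$ ($A{\left(B \right)} = 2 \cdot \frac{1}{2} = 1$)
$T = -1$ ($T = -2 + 1^{-1} = -2 + 1 = -1$)
$F{\left(H \right)} = 33$ ($F{\left(H \right)} = 30 + 3 = 33$)
$\left(27175 + T\right) + F{\left(I{\left(-3,2 \right)} \right)} = \left(27175 - 1\right) + 33 = 27174 + 33 = 27207$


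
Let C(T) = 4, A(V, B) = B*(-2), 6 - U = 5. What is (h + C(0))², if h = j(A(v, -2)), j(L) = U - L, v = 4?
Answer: 1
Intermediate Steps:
U = 1 (U = 6 - 1*5 = 6 - 5 = 1)
A(V, B) = -2*B
j(L) = 1 - L
h = -3 (h = 1 - (-2)*(-2) = 1 - 1*4 = 1 - 4 = -3)
(h + C(0))² = (-3 + 4)² = 1² = 1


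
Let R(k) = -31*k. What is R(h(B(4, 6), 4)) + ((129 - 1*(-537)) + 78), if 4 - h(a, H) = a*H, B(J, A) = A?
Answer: 1364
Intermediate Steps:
h(a, H) = 4 - H*a (h(a, H) = 4 - a*H = 4 - H*a)
R(h(B(4, 6), 4)) + ((129 - 1*(-537)) + 78) = -31*(4 - 1*4*6) + ((129 - 1*(-537)) + 78) = -31*(4 - 24) + ((129 + 537) + 78) = -31*(-20) + (666 + 78) = 620 + 744 = 1364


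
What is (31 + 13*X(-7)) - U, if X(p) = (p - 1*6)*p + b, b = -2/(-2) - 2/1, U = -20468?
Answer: 21669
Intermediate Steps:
b = -1 (b = -2*(-½) - 2*1 = 1 - 2 = -1)
X(p) = -1 + p*(-6 + p) (X(p) = (p - 1*6)*p - 1 = (p - 6)*p - 1 = (-6 + p)*p - 1 = p*(-6 + p) - 1 = -1 + p*(-6 + p))
(31 + 13*X(-7)) - U = (31 + 13*(-1 + (-7)² - 6*(-7))) - 1*(-20468) = (31 + 13*(-1 + 49 + 42)) + 20468 = (31 + 13*90) + 20468 = (31 + 1170) + 20468 = 1201 + 20468 = 21669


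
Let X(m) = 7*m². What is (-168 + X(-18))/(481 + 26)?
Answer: 700/169 ≈ 4.1420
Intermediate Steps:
(-168 + X(-18))/(481 + 26) = (-168 + 7*(-18)²)/(481 + 26) = (-168 + 7*324)/507 = (-168 + 2268)*(1/507) = 2100*(1/507) = 700/169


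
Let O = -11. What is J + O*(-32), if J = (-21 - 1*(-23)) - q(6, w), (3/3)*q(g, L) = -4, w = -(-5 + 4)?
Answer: 358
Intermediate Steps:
w = 1 (w = -1*(-1) = 1)
q(g, L) = -4
J = 6 (J = (-21 - 1*(-23)) - 1*(-4) = (-21 + 23) + 4 = 2 + 4 = 6)
J + O*(-32) = 6 - 11*(-32) = 6 + 352 = 358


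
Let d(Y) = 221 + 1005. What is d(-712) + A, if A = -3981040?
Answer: -3979814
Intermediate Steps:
d(Y) = 1226
d(-712) + A = 1226 - 3981040 = -3979814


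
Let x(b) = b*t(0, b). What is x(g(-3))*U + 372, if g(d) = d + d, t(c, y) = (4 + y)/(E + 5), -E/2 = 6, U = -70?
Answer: 492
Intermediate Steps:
E = -12 (E = -2*6 = -12)
t(c, y) = -4/7 - y/7 (t(c, y) = (4 + y)/(-12 + 5) = (4 + y)/(-7) = (4 + y)*(-1/7) = -4/7 - y/7)
g(d) = 2*d
x(b) = b*(-4/7 - b/7)
x(g(-3))*U + 372 = ((2*(-3))*(-4 - 2*(-3))/7)*(-70) + 372 = ((1/7)*(-6)*(-4 - 1*(-6)))*(-70) + 372 = ((1/7)*(-6)*(-4 + 6))*(-70) + 372 = ((1/7)*(-6)*2)*(-70) + 372 = -12/7*(-70) + 372 = 120 + 372 = 492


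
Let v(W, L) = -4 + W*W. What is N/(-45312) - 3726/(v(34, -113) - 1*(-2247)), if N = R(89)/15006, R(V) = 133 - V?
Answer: -211125068719/192596367744 ≈ -1.0962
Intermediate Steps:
v(W, L) = -4 + W**2
N = 22/7503 (N = (133 - 1*89)/15006 = (133 - 89)*(1/15006) = 44*(1/15006) = 22/7503 ≈ 0.0029322)
N/(-45312) - 3726/(v(34, -113) - 1*(-2247)) = (22/7503)/(-45312) - 3726/((-4 + 34**2) - 1*(-2247)) = (22/7503)*(-1/45312) - 3726/((-4 + 1156) + 2247) = -11/169987968 - 3726/(1152 + 2247) = -11/169987968 - 3726/3399 = -11/169987968 - 3726*1/3399 = -11/169987968 - 1242/1133 = -211125068719/192596367744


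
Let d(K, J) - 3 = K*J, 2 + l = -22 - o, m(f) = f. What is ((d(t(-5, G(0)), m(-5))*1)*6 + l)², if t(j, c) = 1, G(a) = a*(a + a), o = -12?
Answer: 576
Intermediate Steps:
l = -12 (l = -2 + (-22 - 1*(-12)) = -2 + (-22 + 12) = -2 - 10 = -12)
G(a) = 2*a² (G(a) = a*(2*a) = 2*a²)
d(K, J) = 3 + J*K (d(K, J) = 3 + K*J = 3 + J*K)
((d(t(-5, G(0)), m(-5))*1)*6 + l)² = (((3 - 5*1)*1)*6 - 12)² = (((3 - 5)*1)*6 - 12)² = (-2*1*6 - 12)² = (-2*6 - 12)² = (-12 - 12)² = (-24)² = 576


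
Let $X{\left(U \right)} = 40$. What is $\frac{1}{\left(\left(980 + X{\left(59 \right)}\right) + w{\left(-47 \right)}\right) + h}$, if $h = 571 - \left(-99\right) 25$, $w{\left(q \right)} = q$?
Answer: $\frac{1}{4019} \approx 0.00024882$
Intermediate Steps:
$h = 3046$ ($h = 571 - -2475 = 571 + 2475 = 3046$)
$\frac{1}{\left(\left(980 + X{\left(59 \right)}\right) + w{\left(-47 \right)}\right) + h} = \frac{1}{\left(\left(980 + 40\right) - 47\right) + 3046} = \frac{1}{\left(1020 - 47\right) + 3046} = \frac{1}{973 + 3046} = \frac{1}{4019}$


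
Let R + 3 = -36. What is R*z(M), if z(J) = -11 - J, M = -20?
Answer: -351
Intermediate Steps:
R = -39 (R = -3 - 36 = -39)
R*z(M) = -39*(-11 - 1*(-20)) = -39*(-11 + 20) = -39*9 = -351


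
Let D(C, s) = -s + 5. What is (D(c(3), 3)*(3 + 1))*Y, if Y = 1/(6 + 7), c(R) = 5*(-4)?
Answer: 8/13 ≈ 0.61539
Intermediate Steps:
c(R) = -20
D(C, s) = 5 - s
Y = 1/13 ≈ 0.076923
(D(c(3), 3)*(3 + 1))*Y = ((5 - 1*3)*(3 + 1))*(1/13) = ((5 - 3)*4)*(1/13) = (2*4)*(1/13) = 8*(1/13) = 8/13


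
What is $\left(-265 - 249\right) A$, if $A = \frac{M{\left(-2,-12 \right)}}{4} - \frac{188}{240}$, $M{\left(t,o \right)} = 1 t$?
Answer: $\frac{19789}{30} \approx 659.63$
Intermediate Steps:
$M{\left(t,o \right)} = t$
$A = - \frac{77}{60}$ ($A = - \frac{2}{4} - \frac{188}{240} = \left(-2\right) \frac{1}{4} - \frac{47}{60} = - \frac{1}{2} - \frac{47}{60} = - \frac{77}{60} \approx -1.2833$)
$\left(-265 - 249\right) A = \left(-265 - 249\right) \left(- \frac{77}{60}\right) = \left(-514\right) \left(- \frac{77}{60}\right) = \frac{19789}{30}$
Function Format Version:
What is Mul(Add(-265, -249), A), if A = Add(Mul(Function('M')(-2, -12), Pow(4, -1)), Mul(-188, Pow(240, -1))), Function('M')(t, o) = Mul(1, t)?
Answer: Rational(19789, 30) ≈ 659.63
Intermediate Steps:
Function('M')(t, o) = t
A = Rational(-77, 60) (A = Add(Mul(-2, Pow(4, -1)), Mul(-188, Pow(240, -1))) = Add(Mul(-2, Rational(1, 4)), Mul(-188, Rational(1, 240))) = Add(Rational(-1, 2), Rational(-47, 60)) = Rational(-77, 60) ≈ -1.2833)
Mul(Add(-265, -249), A) = Mul(Add(-265, -249), Rational(-77, 60)) = Mul(-514, Rational(-77, 60)) = Rational(19789, 30)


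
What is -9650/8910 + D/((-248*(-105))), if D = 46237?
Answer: 5356189/7733880 ≈ 0.69256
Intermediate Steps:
-9650/8910 + D/((-248*(-105))) = -9650/8910 + 46237/((-248*(-105))) = -9650*1/8910 + 46237/26040 = -965/891 + 46237*(1/26040) = -965/891 + 46237/26040 = 5356189/7733880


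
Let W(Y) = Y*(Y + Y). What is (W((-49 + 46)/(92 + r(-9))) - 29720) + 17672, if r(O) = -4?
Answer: -46649847/3872 ≈ -12048.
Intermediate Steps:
W(Y) = 2*Y² (W(Y) = Y*(2*Y) = 2*Y²)
(W((-49 + 46)/(92 + r(-9))) - 29720) + 17672 = (2*((-49 + 46)/(92 - 4))² - 29720) + 17672 = (2*(-3/88)² - 29720) + 17672 = (2*(9/7744) - 29720) + 17672 = (9/3872 - 29720) + 17672 = -115075831/3872 + 17672 = -46649847/3872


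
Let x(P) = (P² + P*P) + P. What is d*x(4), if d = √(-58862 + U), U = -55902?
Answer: 72*I*√28691 ≈ 12196.0*I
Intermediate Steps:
d = 2*I*√28691 (d = √(-58862 - 55902) = √(-114764) = 2*I*√28691 ≈ 338.77*I)
x(P) = P + 2*P² (x(P) = (P² + P²) + P = 2*P² + P = P + 2*P²)
d*x(4) = (2*I*√28691)*(4*(1 + 2*4)) = (2*I*√28691)*(4*(1 + 8)) = (2*I*√28691)*(4*9) = (2*I*√28691)*36 = 72*I*√28691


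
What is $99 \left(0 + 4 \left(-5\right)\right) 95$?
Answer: $-188100$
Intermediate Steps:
$99 \left(0 + 4 \left(-5\right)\right) 95 = 99 \left(0 - 20\right) 95 = 99 \left(-20\right) 95 = \left(-1980\right) 95 = -188100$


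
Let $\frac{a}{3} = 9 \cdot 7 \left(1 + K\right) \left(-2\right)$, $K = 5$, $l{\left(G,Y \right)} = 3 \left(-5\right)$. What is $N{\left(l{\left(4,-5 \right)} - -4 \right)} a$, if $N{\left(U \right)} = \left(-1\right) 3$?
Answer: $6804$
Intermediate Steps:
$l{\left(G,Y \right)} = -15$
$N{\left(U \right)} = -3$
$a = -2268$ ($a = 3 \cdot 9 \cdot 7 \left(1 + 5\right) \left(-2\right) = 3 \cdot 63 \cdot 6 \left(-2\right) = 3 \cdot 63 \left(-12\right) = 3 \left(-756\right) = -2268$)
$N{\left(l{\left(4,-5 \right)} - -4 \right)} a = \left(-3\right) \left(-2268\right) = 6804$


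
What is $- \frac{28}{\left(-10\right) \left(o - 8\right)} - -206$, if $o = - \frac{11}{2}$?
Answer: $\frac{27782}{135} \approx 205.79$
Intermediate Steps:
$o = - \frac{11}{2}$ ($o = \left(-11\right) \frac{1}{2} = - \frac{11}{2} \approx -5.5$)
$- \frac{28}{\left(-10\right) \left(o - 8\right)} - -206 = - \frac{28}{\left(-10\right) \left(- \frac{11}{2} - 8\right)} - -206 = - \frac{28}{\left(-10\right) \left(- \frac{27}{2}\right)} + 206 = - \frac{28}{135} + 206 = \frac{27782}{135}$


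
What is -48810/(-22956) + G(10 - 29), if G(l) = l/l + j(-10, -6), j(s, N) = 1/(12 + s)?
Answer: 6937/1913 ≈ 3.6262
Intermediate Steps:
G(l) = 3/2 (G(l) = l/l + 1/(12 - 10) = 1 + 1/2 = 3/2)
-48810/(-22956) + G(10 - 29) = -48810/(-22956) + 3/2 = -48810*(-1/22956) + 3/2 = 8135/3826 + 3/2 = 6937/1913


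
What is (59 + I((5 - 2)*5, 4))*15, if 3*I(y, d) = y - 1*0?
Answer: 960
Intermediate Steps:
I(y, d) = y/3 (I(y, d) = (y - 1*0)/3 = (y + 0)/3 = y/3)
(59 + I((5 - 2)*5, 4))*15 = (59 + ((5 - 2)*5)/3)*15 = (59 + (3*5)/3)*15 = (59 + (1/3)*15)*15 = (59 + 5)*15 = 64*15 = 960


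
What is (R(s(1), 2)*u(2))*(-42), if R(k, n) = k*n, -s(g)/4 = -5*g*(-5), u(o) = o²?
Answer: 33600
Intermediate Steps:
s(g) = -100*g (s(g) = -4*(-5*g)*(-5) = -100*g)
(R(s(1), 2)*u(2))*(-42) = ((-100*1*2)*2²)*(-42) = (-100*2*4)*(-42) = -200*4*(-42) = -800*(-42) = 33600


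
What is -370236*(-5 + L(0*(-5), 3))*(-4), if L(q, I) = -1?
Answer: -8885664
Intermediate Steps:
-370236*(-5 + L(0*(-5), 3))*(-4) = -370236*(-5 - 1)*(-4) = -(-2221416)*(-4) = -370236*24 = -8885664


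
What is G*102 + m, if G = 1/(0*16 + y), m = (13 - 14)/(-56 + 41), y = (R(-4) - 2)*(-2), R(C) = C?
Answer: 257/30 ≈ 8.5667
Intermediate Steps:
y = 12 (y = (-4 - 2)*(-2) = -6*(-2) = 12)
m = 1/15 (m = -1/(-15) = -1*(-1/15) = 1/15 ≈ 0.066667)
G = 1/12 (G = 1/(0*16 + 12) = 1/(0 + 12) = 1/12 ≈ 0.083333)
G*102 + m = (1/12)*102 + 1/15 = 17/2 + 1/15 = 257/30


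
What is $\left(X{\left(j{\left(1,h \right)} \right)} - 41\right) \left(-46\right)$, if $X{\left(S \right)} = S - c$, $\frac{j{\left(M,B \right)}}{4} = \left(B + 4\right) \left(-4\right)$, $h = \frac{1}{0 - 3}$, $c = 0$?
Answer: $\frac{13754}{3} \approx 4584.7$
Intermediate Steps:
$h = - \frac{1}{3}$ ($h = \frac{1}{0 - 3} = \frac{1}{-3} = - \frac{1}{3} \approx -0.33333$)
$j{\left(M,B \right)} = -64 - 16 B$ ($j{\left(M,B \right)} = 4 \left(B + 4\right) \left(-4\right) = 4 \left(4 + B\right) \left(-4\right) = 4 \left(-16 - 4 B\right) = -64 - 16 B$)
$X{\left(S \right)} = S$ ($X{\left(S \right)} = S - 0 = S + 0 = S$)
$\left(X{\left(j{\left(1,h \right)} \right)} - 41\right) \left(-46\right) = \left(\left(-64 - - \frac{16}{3}\right) - 41\right) \left(-46\right) = \left(\left(-64 + \frac{16}{3}\right) - 41\right) \left(-46\right) = \left(- \frac{176}{3} - 41\right) \left(-46\right) = \left(- \frac{299}{3}\right) \left(-46\right) = \frac{13754}{3}$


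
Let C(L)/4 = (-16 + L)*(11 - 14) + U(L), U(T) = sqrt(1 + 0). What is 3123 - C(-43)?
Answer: 2411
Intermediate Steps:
U(T) = 1 (U(T) = sqrt(1) = 1)
C(L) = 196 - 12*L (C(L) = 4*((-16 + L)*(11 - 14) + 1) = 4*((-16 + L)*(-3) + 1) = 4*((48 - 3*L) + 1) = 4*(49 - 3*L) = 196 - 12*L)
3123 - C(-43) = 3123 - (196 - 12*(-43)) = 3123 - (196 + 516) = 3123 - 1*712 = 3123 - 712 = 2411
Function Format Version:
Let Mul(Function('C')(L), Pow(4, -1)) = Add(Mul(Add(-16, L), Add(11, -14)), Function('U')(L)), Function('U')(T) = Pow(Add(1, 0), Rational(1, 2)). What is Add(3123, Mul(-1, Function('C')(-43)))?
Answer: 2411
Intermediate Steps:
Function('U')(T) = 1 (Function('U')(T) = Pow(1, Rational(1, 2)) = 1)
Function('C')(L) = Add(196, Mul(-12, L)) (Function('C')(L) = Mul(4, Add(Mul(Add(-16, L), Add(11, -14)), 1)) = Mul(4, Add(Mul(Add(-16, L), -3), 1)) = Mul(4, Add(Add(48, Mul(-3, L)), 1)) = Mul(4, Add(49, Mul(-3, L))) = Add(196, Mul(-12, L)))
Add(3123, Mul(-1, Function('C')(-43))) = Add(3123, Mul(-1, Add(196, Mul(-12, -43)))) = Add(3123, Mul(-1, Add(196, 516))) = Add(3123, Mul(-1, 712)) = Add(3123, -712) = 2411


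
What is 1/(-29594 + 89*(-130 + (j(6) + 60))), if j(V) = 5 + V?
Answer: -1/34845 ≈ -2.8699e-5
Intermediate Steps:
1/(-29594 + 89*(-130 + (j(6) + 60))) = 1/(-29594 + 89*(-130 + ((5 + 6) + 60))) = 1/(-29594 + 89*(-130 + (11 + 60))) = 1/(-29594 + 89*(-130 + 71)) = 1/(-29594 + 89*(-59)) = 1/(-29594 - 5251) = 1/(-34845) = -1/34845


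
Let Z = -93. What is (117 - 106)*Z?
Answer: -1023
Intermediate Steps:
(117 - 106)*Z = (117 - 106)*(-93) = 11*(-93) = -1023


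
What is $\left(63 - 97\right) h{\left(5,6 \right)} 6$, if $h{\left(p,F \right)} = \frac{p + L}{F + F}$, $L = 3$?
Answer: $-136$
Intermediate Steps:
$h{\left(p,F \right)} = \frac{3 + p}{2 F}$ ($h{\left(p,F \right)} = \frac{p + 3}{F + F} = \frac{3 + p}{2 F}$)
$\left(63 - 97\right) h{\left(5,6 \right)} 6 = \left(63 - 97\right) \frac{3 + 5}{2 \cdot 6} \cdot 6 = - 34 \cdot \frac{1}{2} \cdot \frac{1}{6} \cdot 8 \cdot 6 = \left(-34\right) \frac{2}{3} \cdot 6 = \left(- \frac{68}{3}\right) 6 = -136$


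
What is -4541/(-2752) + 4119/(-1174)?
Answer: -3002177/1615424 ≈ -1.8584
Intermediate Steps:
-4541/(-2752) + 4119/(-1174) = -4541*(-1/2752) + 4119*(-1/1174) = 4541/2752 - 4119/1174 = -3002177/1615424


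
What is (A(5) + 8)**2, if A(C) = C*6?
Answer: 1444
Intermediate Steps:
A(C) = 6*C
(A(5) + 8)**2 = (6*5 + 8)**2 = (30 + 8)**2 = 38**2 = 1444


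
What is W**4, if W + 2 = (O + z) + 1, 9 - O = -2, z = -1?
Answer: 6561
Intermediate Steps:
O = 11 (O = 9 - 1*(-2) = 9 + 2 = 11)
W = 9 (W = -2 + ((11 - 1) + 1) = -2 + (10 + 1) = -2 + 11 = 9)
W**4 = 9**4 = 6561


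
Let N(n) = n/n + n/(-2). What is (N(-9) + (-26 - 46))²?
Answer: 17689/4 ≈ 4422.3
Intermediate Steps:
N(n) = 1 - n/2 (N(n) = 1 + n*(-½) = 1 - n/2)
(N(-9) + (-26 - 46))² = ((1 - ½*(-9)) + (-26 - 46))² = ((1 + 9/2) - 72)² = (11/2 - 72)² = (-133/2)² = 17689/4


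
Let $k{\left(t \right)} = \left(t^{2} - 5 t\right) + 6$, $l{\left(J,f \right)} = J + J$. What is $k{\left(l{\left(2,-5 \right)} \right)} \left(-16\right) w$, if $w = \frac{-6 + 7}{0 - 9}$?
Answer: $\frac{32}{9} \approx 3.5556$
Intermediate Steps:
$l{\left(J,f \right)} = 2 J$
$w = - \frac{1}{9}$ ($w = 1 \frac{1}{-9} = 1 \left(- \frac{1}{9}\right) = - \frac{1}{9} \approx -0.11111$)
$k{\left(t \right)} = 6 + t^{2} - 5 t$
$k{\left(l{\left(2,-5 \right)} \right)} \left(-16\right) w = \left(6 + \left(2 \cdot 2\right)^{2} - 5 \cdot 2 \cdot 2\right) \left(-16\right) \left(- \frac{1}{9}\right) = \left(6 + 4^{2} - 20\right) \left(-16\right) \left(- \frac{1}{9}\right) = \left(6 + 16 - 20\right) \left(-16\right) \left(- \frac{1}{9}\right) = 2 \left(-16\right) \left(- \frac{1}{9}\right) = \left(-32\right) \left(- \frac{1}{9}\right) = \frac{32}{9}$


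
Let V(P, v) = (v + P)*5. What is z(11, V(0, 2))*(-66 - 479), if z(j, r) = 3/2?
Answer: -1635/2 ≈ -817.50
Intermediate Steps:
V(P, v) = 5*P + 5*v (V(P, v) = (P + v)*5 = 5*P + 5*v)
z(j, r) = 3/2 (z(j, r) = 3*(1/2) = 3/2)
z(11, V(0, 2))*(-66 - 479) = 3*(-66 - 479)/2 = (3/2)*(-545) = -1635/2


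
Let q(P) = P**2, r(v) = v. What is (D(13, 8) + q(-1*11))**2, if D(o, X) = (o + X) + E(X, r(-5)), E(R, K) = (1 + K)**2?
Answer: 24964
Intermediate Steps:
D(o, X) = 16 + X + o (D(o, X) = (o + X) + (1 - 5)**2 = (X + o) + (-4)**2 = (X + o) + 16 = 16 + X + o)
(D(13, 8) + q(-1*11))**2 = ((16 + 8 + 13) + (-1*11)**2)**2 = (37 + (-11)**2)**2 = (37 + 121)**2 = 158**2 = 24964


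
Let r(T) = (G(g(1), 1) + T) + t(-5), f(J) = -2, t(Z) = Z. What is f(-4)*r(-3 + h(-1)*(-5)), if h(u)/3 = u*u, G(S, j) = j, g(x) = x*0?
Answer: 44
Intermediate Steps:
g(x) = 0
h(u) = 3*u² (h(u) = 3*(u*u) = 3*u²)
r(T) = -4 + T (r(T) = (1 + T) - 5 = -4 + T)
f(-4)*r(-3 + h(-1)*(-5)) = -2*(-4 + (-3 + (3*(-1)²)*(-5))) = -2*(-4 + (-3 + (3*1)*(-5))) = -2*(-4 + (-3 + 3*(-5))) = -2*(-4 + (-3 - 15)) = -2*(-4 - 18) = -2*(-22) = 44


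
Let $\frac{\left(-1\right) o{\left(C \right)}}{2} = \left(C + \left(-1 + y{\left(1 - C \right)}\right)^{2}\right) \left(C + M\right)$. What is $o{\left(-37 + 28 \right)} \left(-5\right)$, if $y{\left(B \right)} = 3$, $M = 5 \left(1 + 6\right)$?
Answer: $-1300$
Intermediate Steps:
$M = 35$ ($M = 5 \cdot 7 = 35$)
$o{\left(C \right)} = - 2 \left(4 + C\right) \left(35 + C\right)$ ($o{\left(C \right)} = - 2 \left(C + \left(-1 + 3\right)^{2}\right) \left(C + 35\right) = - 2 \left(C + 2^{2}\right) \left(35 + C\right) = - 2 \left(C + 4\right) \left(35 + C\right) = - 2 \left(4 + C\right) \left(35 + C\right)$)
$o{\left(-37 + 28 \right)} \left(-5\right) = \left(-280 - 78 \left(-37 + 28\right) - 2 \left(-37 + 28\right)^{2}\right) \left(-5\right) = \left(-280 - -702 - 2 \left(-9\right)^{2}\right) \left(-5\right) = \left(-280 + 702 - 162\right) \left(-5\right) = 260 \left(-5\right) = -1300$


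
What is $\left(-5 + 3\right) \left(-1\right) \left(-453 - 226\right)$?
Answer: $-1358$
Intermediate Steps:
$\left(-5 + 3\right) \left(-1\right) \left(-453 - 226\right) = \left(-2\right) \left(-1\right) \left(-679\right) = 2 \left(-679\right) = -1358$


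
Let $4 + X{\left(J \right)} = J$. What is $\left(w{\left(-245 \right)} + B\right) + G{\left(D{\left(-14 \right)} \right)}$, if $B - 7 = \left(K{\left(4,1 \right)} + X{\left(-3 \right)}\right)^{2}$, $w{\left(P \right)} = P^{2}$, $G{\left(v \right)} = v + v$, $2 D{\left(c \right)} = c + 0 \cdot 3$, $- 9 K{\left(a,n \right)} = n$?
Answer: $\frac{4865554}{81} \approx 60069.0$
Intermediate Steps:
$K{\left(a,n \right)} = - \frac{n}{9}$
$X{\left(J \right)} = -4 + J$
$D{\left(c \right)} = \frac{c}{2}$ ($D{\left(c \right)} = \frac{c + 0 \cdot 3}{2} = \frac{c + 0}{2} = \frac{c}{2}$)
$G{\left(v \right)} = 2 v$
$B = \frac{4663}{81}$ ($B = 7 + \left(\left(- \frac{1}{9}\right) 1 - 7\right)^{2} = 7 + \left(- \frac{1}{9} - 7\right)^{2} = 7 + \left(- \frac{64}{9}\right)^{2} = 7 + \frac{4096}{81} = \frac{4663}{81} \approx 57.568$)
$\left(w{\left(-245 \right)} + B\right) + G{\left(D{\left(-14 \right)} \right)} = \left(\left(-245\right)^{2} + \frac{4663}{81}\right) + 2 \cdot \frac{1}{2} \left(-14\right) = \left(60025 + \frac{4663}{81}\right) + 2 \left(-7\right) = \frac{4866688}{81} - 14 = \frac{4865554}{81}$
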